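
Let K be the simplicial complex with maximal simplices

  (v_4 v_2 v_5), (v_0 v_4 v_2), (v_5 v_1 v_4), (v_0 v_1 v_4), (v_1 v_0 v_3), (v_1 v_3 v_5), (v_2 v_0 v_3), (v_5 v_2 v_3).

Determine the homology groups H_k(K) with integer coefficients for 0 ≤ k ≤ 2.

Take the total order v_0 < v_1 < v_2 < v_3 < v_4 < v_5 on the vertex set. Then K (dimension 2) consists of the simplices:

  0-simplices (6): [v_0], [v_1], [v_2], [v_3], [v_4], [v_5]
  1-simplices (12): [v_0,v_1], [v_0,v_2], [v_0,v_3], [v_0,v_4], [v_1,v_3], [v_1,v_4], [v_1,v_5], [v_2,v_3], [v_2,v_4], [v_2,v_5], [v_3,v_5], [v_4,v_5]
  2-simplices (8): [v_0,v_1,v_3], [v_0,v_1,v_4], [v_0,v_2,v_3], [v_0,v_2,v_4], [v_1,v_3,v_5], [v_1,v_4,v_5], [v_2,v_3,v_5], [v_2,v_4,v_5]

giving chain groups C_0 ≅ Z^6, C_1 ≅ Z^12, C_2 ≅ Z^8.

The boundary map ∂_1: C_1 → C_0 is given by ∂[p,q] = [q] − [p]. For instance
  ∂[v_1,v_3] = [v_3] − [v_1].
The resulting 6×12 matrix has rank 5, and its Smith normal form has invariant factors (1,1,1,1,1).

Boundary ∂_2: C_2 → C_1 sends each 2-simplex [p,q,r] to [q,r] − [p,r] + [p,q]. For instance
  ∂[v_2,v_3,v_5] = [v_3,v_5] − [v_2,v_5] + [v_2,v_3],
  ∂[v_1,v_3,v_5] = [v_3,v_5] − [v_1,v_5] + [v_1,v_3].
As a 12×8 matrix over Z this has rank 7, with invariant factors (1,1,1,1,1,1,1).

Now H_k = ker ∂_k / im ∂_{k+1}, so:

  H_0: rank C_0 − rank ∂_1 = 6 − 5 = 1, and the invariant factors of ∂_1 are all 1, so H_0 ≅ Z.
  H_1: rank ker ∂_1 − rank ∂_2 = (12 − 5) − 7 = 0, and the invariant factors of ∂_2 are all 1, so H_1 ≅ 0.
  H_2: rank ker ∂_2 − rank ∂_3 = (8 − 7) − 0 = 1, and there is no ∂_3, so H_2 ≅ Z.

H_0 = Z,  H_1 = 0,  H_2 = Z.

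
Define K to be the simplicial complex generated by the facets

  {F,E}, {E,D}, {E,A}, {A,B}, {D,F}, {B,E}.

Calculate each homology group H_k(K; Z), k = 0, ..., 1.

H_0 ≅ Z,  H_1 ≅ Z^2.

We work with the vertex ordering A < B < D < E < F. The simplices of K, each written with vertices in increasing order, are:

  0-simplices (5): A, B, D, E, F
  1-simplices (6): AB, AE, BE, DE, DF, EF

giving chain groups C_0 ≅ Z^5, C_1 ≅ Z^6.

Boundary ∂_1: C_1 → C_0 is given by ∂[p,q] = [q] − [p]. For instance
  ∂EF = F − E.
The resulting 5×6 matrix has rank 4, and its Smith normal form has invariant factors (1,1,1,1).

Computing H_k = (kernel of ∂_k) / (image of ∂_{k+1}):

  H_0: rank C_0 − rank ∂_1 = 5 − 4 = 1, and the invariant factors of ∂_1 are all 1, so H_0 ≅ Z.
  H_1: rank ker ∂_1 − rank ∂_2 = (6 − 4) − 0 = 2, and there is no ∂_2, so H_1 ≅ Z^2.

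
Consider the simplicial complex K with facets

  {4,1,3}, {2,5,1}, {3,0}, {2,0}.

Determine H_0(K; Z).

H_0 = Z.

K has 6 vertices, 8 edges, 2 triangles.
rank ∂_0 = 0, rank ∂_1 = 5 ⇒ b_0 = 6 − 0 − 5 = 1; all invariant factors of ∂_1 are 1 so no torsion. So H_0 ≅ Z.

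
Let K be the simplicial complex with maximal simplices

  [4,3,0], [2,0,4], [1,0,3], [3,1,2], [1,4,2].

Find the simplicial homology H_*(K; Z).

Fix the vertex order 0 < 1 < 2 < 3 < 4 and write every simplex with vertices in increasing order. Then dim K = 2 and the simplices of K are:

  0-simplices (5): [0], [1], [2], [3], [4]
  1-simplices (10): [0,1], [0,2], [0,3], [0,4], [1,2], [1,3], [1,4], [2,3], [2,4], [3,4]
  2-simplices (5): [0,1,3], [0,2,4], [0,3,4], [1,2,3], [1,2,4]

Hence C_0 ≅ Z^5, C_1 ≅ Z^10, C_2 ≅ Z^5.

∂_1: C_1 → C_0 maps an edge to its endpoints' difference, ∂[p,q] = q − p. For instance
  ∂[1,3] = [3] − [1].
The resulting 5×10 matrix has rank 4, and its Smith normal form has invariant factors (1,1,1,1).

The boundary map ∂_2: C_2 → C_1 acts by ∂[p,q,r] = [q,r] − [p,r] + [p,q]. For instance
  ∂[1,2,4] = [2,4] − [1,4] + [1,2],
  ∂[0,3,4] = [3,4] − [0,4] + [0,3].
The resulting 10×5 matrix has rank 5, and its Smith normal form has invariant factors (1,1,1,1,1).

Reading off H_k = ker ∂_k / im ∂_{k+1}:

  H_0: rank C_0 − rank ∂_1 = 5 − 4 = 1, and the invariant factors of ∂_1 are all 1, so H_0 ≅ Z.
  H_1: rank ker ∂_1 − rank ∂_2 = (10 − 4) − 5 = 1, and the invariant factors of ∂_2 are all 1, so H_1 ≅ Z.
  H_2: rank ker ∂_2 − rank ∂_3 = (5 − 5) − 0 = 0, and there is no ∂_3, so H_2 ≅ 0.

(K is a triangulation of the Möbius band.)

H_0 = Z,  H_1 = Z,  H_2 = 0.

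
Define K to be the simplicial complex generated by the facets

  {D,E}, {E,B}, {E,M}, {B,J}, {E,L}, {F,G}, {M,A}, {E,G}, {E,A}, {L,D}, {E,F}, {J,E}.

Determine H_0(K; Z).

H_0 ≅ Z.

K has 9 vertices, 12 edges.
rank ∂_0 = 0, rank ∂_1 = 8 ⇒ b_0 = 9 − 0 − 8 = 1; all invariant factors of ∂_1 are 1 so no torsion. So H_0 = Z.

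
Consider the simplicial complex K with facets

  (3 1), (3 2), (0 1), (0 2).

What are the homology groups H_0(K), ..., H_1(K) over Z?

H_0 = Z,  H_1 = Z.

We work with the vertex ordering 0 < 1 < 2 < 3. The simplices of K, each written with vertices in increasing order, are:

  0-simplices (4): [0], [1], [2], [3]
  1-simplices (4): [0,1], [0,2], [1,3], [2,3]

so the chain groups are C_0 ≅ Z^4, C_1 ≅ Z^4.

∂_1: C_1 → C_0 sends each edge [p,q] (with p < q) to q − p. For instance
  ∂[1,3] = [3] − [1].
The 4×4 boundary matrix has rank 3 and Smith normal form diag(1,1,1).

Reading off H_k = ker ∂_k / im ∂_{k+1}:

  H_0: rank C_0 − rank ∂_1 = 4 − 3 = 1, and the invariant factors of ∂_1 are all 1, so H_0 = Z.
  H_1: rank ker ∂_1 − rank ∂_2 = (4 − 3) − 0 = 1, and there is no ∂_2, so H_1 = Z.

As a check, the Euler characteristic is 4 − 4 = 0, which agrees with 1 − 1 = 0.
(K is a triangulation of the circle S^1.)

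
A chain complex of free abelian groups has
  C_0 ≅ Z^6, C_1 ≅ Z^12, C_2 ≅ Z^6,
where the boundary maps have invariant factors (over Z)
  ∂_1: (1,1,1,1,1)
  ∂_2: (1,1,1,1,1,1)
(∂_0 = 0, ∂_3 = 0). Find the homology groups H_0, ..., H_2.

H_0: b_0 = 6 − 0 − 5 = 1; torsion from ∂_1 factors > 1: none. So H_0 ≅ Z.
H_1: b_1 = 12 − 5 − 6 = 1; torsion from ∂_2 factors > 1: none. So H_1 ≅ Z.
H_2: b_2 = 6 − 6 − 0 = 0; torsion from ∂_3 factors > 1: none. So H_2 ≅ 0.

H_0 ≅ Z,  H_1 ≅ Z,  H_2 = 0.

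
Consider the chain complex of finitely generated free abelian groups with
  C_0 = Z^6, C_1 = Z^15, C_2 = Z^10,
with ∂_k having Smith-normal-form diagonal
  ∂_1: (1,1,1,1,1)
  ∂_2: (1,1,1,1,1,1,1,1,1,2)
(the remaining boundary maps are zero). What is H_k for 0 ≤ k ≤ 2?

H_0: b_0 = 6 − 0 − 5 = 1; torsion from ∂_1 factors > 1: none. So H_0 = Z.
H_1: b_1 = 15 − 5 − 10 = 0; torsion from ∂_2 factors > 1: [2]. So H_1 = Z/2.
H_2: b_2 = 10 − 10 − 0 = 0; torsion from ∂_3 factors > 1: none. So H_2 = 0.

H_0 = Z,  H_1 = Z/2,  H_2 = 0.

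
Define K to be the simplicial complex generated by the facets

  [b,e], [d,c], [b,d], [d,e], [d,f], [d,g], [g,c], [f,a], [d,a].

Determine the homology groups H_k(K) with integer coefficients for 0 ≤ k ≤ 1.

H_0 ≅ Z,  H_1 ≅ Z^3.

K has 7 vertices, 9 edges.
rank ∂_0 = 0, rank ∂_1 = 6 ⇒ b_0 = 7 − 0 − 6 = 1; all invariant factors of ∂_1 are 1 so no torsion. So H_0 = Z.
rank ∂_1 = 6, rank ∂_2 = 0 ⇒ b_1 = 9 − 6 − 0 = 3. So H_1 = Z^3.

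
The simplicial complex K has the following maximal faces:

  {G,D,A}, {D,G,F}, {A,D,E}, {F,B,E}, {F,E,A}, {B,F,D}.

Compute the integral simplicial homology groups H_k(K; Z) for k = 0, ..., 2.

H_0 = Z,  H_1 = Z,  H_2 = 0.

We work with the vertex ordering A < B < D < E < F < G. The simplices of K, each written with vertices in increasing order, are:

  0-simplices (6): A, B, D, E, F, G
  1-simplices (12): AD, AE, AF, AG, BD, BE, BF, DE, DF, DG, EF, FG
  2-simplices (6): ADE, ADG, AEF, BDF, BEF, DFG

Hence C_0 ≅ Z^6, C_1 ≅ Z^12, C_2 ≅ Z^6.

The boundary map ∂_1: C_1 → C_0 maps an edge to its endpoints' difference, ∂[p,q] = q − p. For instance
  ∂BF = F − B.
As a 6×12 matrix over Z this has rank 5, with invariant factors (1,1,1,1,1).

Boundary ∂_2: C_2 → C_1 sends each 2-simplex [p,q,r] to [q,r] − [p,r] + [p,q]. For instance
  ∂ADG = DG − AG + AD,
  ∂AEF = EF − AF + AE.
The 12×6 boundary matrix has rank 6 and Smith normal form diag(1,1,1,1,1,1).

Now H_k = ker ∂_k / im ∂_{k+1}, so:

  H_0: rank C_0 − rank ∂_1 = 6 − 5 = 1, and the invariant factors of ∂_1 are all 1, so H_0 ≅ Z.
  H_1: rank ker ∂_1 − rank ∂_2 = (12 − 5) − 6 = 1, and the invariant factors of ∂_2 are all 1, so H_1 ≅ Z.
  H_2: rank ker ∂_2 − rank ∂_3 = (6 − 6) − 0 = 0, and there is no ∂_3, so H_2 ≅ 0.

As a check, the Euler characteristic is 6 − 12 + 6 = 0, which agrees with 1 − 1 + 0 = 0.
(K is a triangulation of the cylinder S^1 x I.)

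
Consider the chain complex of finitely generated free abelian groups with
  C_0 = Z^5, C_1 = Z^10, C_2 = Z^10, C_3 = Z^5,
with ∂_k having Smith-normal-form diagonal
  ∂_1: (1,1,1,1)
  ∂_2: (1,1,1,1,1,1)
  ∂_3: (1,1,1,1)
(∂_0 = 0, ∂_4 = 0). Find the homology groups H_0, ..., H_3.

H_0: b_0 = 5 − 0 − 4 = 1; torsion from ∂_1 factors > 1: none. So H_0 ≅ Z.
H_1: b_1 = 10 − 4 − 6 = 0; torsion from ∂_2 factors > 1: none. So H_1 ≅ 0.
H_2: b_2 = 10 − 6 − 4 = 0; torsion from ∂_3 factors > 1: none. So H_2 ≅ 0.
H_3: b_3 = 5 − 4 − 0 = 1; torsion from ∂_4 factors > 1: none. So H_3 ≅ Z.

H_0 ≅ Z,  H_1 = 0,  H_2 = 0,  H_3 ≅ Z.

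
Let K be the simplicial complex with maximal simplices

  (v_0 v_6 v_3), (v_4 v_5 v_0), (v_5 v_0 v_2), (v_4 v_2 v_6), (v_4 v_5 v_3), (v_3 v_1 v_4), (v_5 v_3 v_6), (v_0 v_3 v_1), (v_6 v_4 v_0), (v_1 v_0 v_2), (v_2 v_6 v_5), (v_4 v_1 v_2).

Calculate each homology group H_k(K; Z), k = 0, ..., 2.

We work with the vertex ordering v_0 < v_1 < v_2 < v_3 < v_4 < v_5 < v_6. The simplices of K, each written with vertices in increasing order, are:

  0-simplices (7): [v_0], [v_1], [v_2], [v_3], [v_4], [v_5], [v_6]
  1-simplices (18): (18 of them)
  2-simplices (12): (12 of them)

giving chain groups C_0 ≅ Z^7, C_1 ≅ Z^18, C_2 ≅ Z^12.

The boundary map ∂_1: C_1 → C_0 is given by ∂[p,q] = [q] − [p].
This gives a 7×18 integer matrix of rank 6; reducing to Smith normal form yields diagonal entries (1,1,1,1,1,1).

Boundary ∂_2: C_2 → C_1 maps a triangle to the signed sum of its edges. For instance
  ∂[v_1,v_3,v_4] = [v_3,v_4] − [v_1,v_4] + [v_1,v_3],
  ∂[v_2,v_5,v_6] = [v_5,v_6] − [v_2,v_6] + [v_2,v_5].
The 18×12 boundary matrix has rank 12 and Smith normal form diag(1,1,1,1,1,1,1,1,1,1,1,2).

Computing H_k = (kernel of ∂_k) / (image of ∂_{k+1}):

  H_0: rank C_0 − rank ∂_1 = 7 − 6 = 1, and the invariant factors of ∂_1 are all 1, so H_0 ≅ Z.
  H_1: rank ker ∂_1 − rank ∂_2 = (18 − 6) − 12 = 0, and ∂_2 has invariant factor 2 > 1, so H_1 ≅ Z/2.
  H_2: rank ker ∂_2 − rank ∂_3 = (12 − 12) − 0 = 0, and there is no ∂_3, so H_2 ≅ 0.

As a check, the Euler characteristic is 7 − 18 + 12 = 1, which agrees with 1 − 0 + 0 = 1.

H_0 = Z,  H_1 = Z/2,  H_2 = 0.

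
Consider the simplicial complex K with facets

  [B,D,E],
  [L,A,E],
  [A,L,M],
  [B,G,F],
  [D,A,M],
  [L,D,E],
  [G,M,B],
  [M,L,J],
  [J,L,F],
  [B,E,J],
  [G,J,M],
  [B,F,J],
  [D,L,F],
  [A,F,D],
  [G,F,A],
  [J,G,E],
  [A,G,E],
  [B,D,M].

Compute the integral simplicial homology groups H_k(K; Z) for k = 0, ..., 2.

H_0 ≅ Z,  H_1 ≅ Z ⊕ Z_2,  H_2 = 0.

Fix the vertex order A < B < D < E < F < G < J < L < M and write every simplex with vertices in increasing order. Then dim K = 2 and the simplices of K are:

  0-simplices (9): A, B, D, E, F, G, J, L, M
  1-simplices (27): AD, AE, AF, AG, AL, AM, BD, BE, BF, BG, BJ, BM, DE, DF, DL, DM, EG, EJ, EL, FG, FJ, FL, GJ, GM, JL, JM, LM
  2-simplices (18): ADF, ADM, AEG, AEL, AFG, ALM, BDE, BDM, BEJ, BFG, BFJ, BGM, DEL, DFL, EGJ, FJL, GJM, JLM

giving chain groups C_0 ≅ Z^9, C_1 ≅ Z^27, C_2 ≅ Z^18.

Boundary ∂_1: C_1 → C_0 sends each edge [p,q] (with p < q) to q − p.
As a 9×27 matrix over Z this has rank 8, with invariant factors (1,1,1,1,1,1,1,1).

The boundary map ∂_2: C_2 → C_1 sends each 2-simplex [p,q,r] to [q,r] − [p,r] + [p,q]. For instance
  ∂AEG = EG − AG + AE,
  ∂BFG = FG − BG + BF.
The resulting 27×18 matrix has rank 18, and its Smith normal form has invariant factors (1,1,1,1,1,1,1,1,1,1,1,1,1,1,1,1,1,2).

Computing H_k = (kernel of ∂_k) / (image of ∂_{k+1}):

  H_0: rank C_0 − rank ∂_1 = 9 − 8 = 1, and the invariant factors of ∂_1 are all 1, so H_0 ≅ Z.
  H_1: rank ker ∂_1 − rank ∂_2 = (27 − 8) − 18 = 1, and ∂_2 has invariant factor 2 > 1, so H_1 ≅ Z ⊕ Z_2.
  H_2: rank ker ∂_2 − rank ∂_3 = (18 − 18) − 0 = 0, and there is no ∂_3, so H_2 ≅ 0.

As a check, the Euler characteristic is 9 − 27 + 18 = 0, which agrees with 1 − 1 + 0 = 0.
(K is a triangulation of the Klein bottle.)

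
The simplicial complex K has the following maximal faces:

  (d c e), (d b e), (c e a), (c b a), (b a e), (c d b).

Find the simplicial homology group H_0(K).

K has 5 vertices, 9 edges, 6 triangles.
rank ∂_0 = 0, rank ∂_1 = 4 ⇒ b_0 = 5 − 0 − 4 = 1; all invariant factors of ∂_1 are 1 so no torsion. So H_0 = Z.

H_0 ≅ Z.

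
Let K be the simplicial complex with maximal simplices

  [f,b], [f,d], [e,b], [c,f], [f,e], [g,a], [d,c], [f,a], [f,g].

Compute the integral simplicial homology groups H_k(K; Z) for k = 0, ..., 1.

Order the vertices as a < b < c < d < e < f < g. Listing each simplex with vertices in this order, K has dimension 1 with simplices:

  0-simplices (7): a, b, c, d, e, f, g
  1-simplices (9): af, ag, be, bf, cd, cf, df, ef, fg

Hence C_0 ≅ Z^7, C_1 ≅ Z^9.

∂_1: C_1 → C_0 is given by ∂[p,q] = [q] − [p]. For instance
  ∂be = e − b.
The 7×9 boundary matrix has rank 6 and Smith normal form diag(1,1,1,1,1,1).

Computing H_k = (kernel of ∂_k) / (image of ∂_{k+1}):

  H_0: rank C_0 − rank ∂_1 = 7 − 6 = 1, and the invariant factors of ∂_1 are all 1, so H_0 ≅ Z.
  H_1: rank ker ∂_1 − rank ∂_2 = (9 − 6) − 0 = 3, and there is no ∂_2, so H_1 ≅ Z^3.

(K is a triangulation of a wedge of 3 circles.)

H_0 = Z,  H_1 = Z^3.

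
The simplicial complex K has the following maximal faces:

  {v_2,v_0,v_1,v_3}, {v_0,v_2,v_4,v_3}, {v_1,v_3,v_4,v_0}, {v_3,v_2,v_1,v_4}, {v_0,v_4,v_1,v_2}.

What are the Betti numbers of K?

b_0 = 1, b_1 = 0, b_2 = 0, b_3 = 1.

Take the total order v_0 < v_1 < v_2 < v_3 < v_4 on the vertex set. Then K (dimension 3) consists of the simplices:

  0-simplices (5): [v_0], [v_1], [v_2], [v_3], [v_4]
  1-simplices (10): [v_0,v_1], [v_0,v_2], [v_0,v_3], [v_0,v_4], [v_1,v_2], [v_1,v_3], [v_1,v_4], [v_2,v_3], [v_2,v_4], [v_3,v_4]
  2-simplices (10): [v_0,v_1,v_2], [v_0,v_1,v_3], [v_0,v_1,v_4], [v_0,v_2,v_3], [v_0,v_2,v_4], [v_0,v_3,v_4], [v_1,v_2,v_3], [v_1,v_2,v_4], [v_1,v_3,v_4], [v_2,v_3,v_4]
  3-simplices (5): [v_0,v_1,v_2,v_3], [v_0,v_1,v_2,v_4], [v_0,v_1,v_3,v_4], [v_0,v_2,v_3,v_4], [v_1,v_2,v_3,v_4]

Hence C_0 ≅ Z^5, C_1 ≅ Z^10, C_2 ≅ Z^10, C_3 ≅ Z^5.

The boundary map ∂_1: C_1 → C_0 sends each edge [p,q] (with p < q) to q − p. For instance
  ∂[v_1,v_3] = [v_3] − [v_1].
The 5×10 boundary matrix has rank 4 and Smith normal form diag(1,1,1,1).

The boundary map ∂_2: C_2 → C_1 sends each 2-simplex [p,q,r] to [q,r] − [p,r] + [p,q]. For instance
  ∂[v_0,v_2,v_3] = [v_2,v_3] − [v_0,v_3] + [v_0,v_2],
  ∂[v_0,v_1,v_3] = [v_1,v_3] − [v_0,v_3] + [v_0,v_1].
The 10×10 boundary matrix has rank 6 and Smith normal form diag(1,1,1,1,1,1).

The boundary map ∂_3: C_3 → C_2 sends each 3-simplex σ to the alternating sum Σ_i (−1)^i (σ with its i-th vertex removed). For instance
  ∂[v_0,v_1,v_3,v_4] = [v_1,v_3,v_4] − [v_0,v_3,v_4] + [v_0,v_1,v_4] − [v_0,v_1,v_3],
  ∂[v_0,v_2,v_3,v_4] = [v_2,v_3,v_4] − [v_0,v_3,v_4] + [v_0,v_2,v_4] − [v_0,v_2,v_3].
The resulting 10×5 matrix has rank 4, and its Smith normal form has invariant factors (1,1,1,1).

Computing H_k = (kernel of ∂_k) / (image of ∂_{k+1}):

  H_0: rank C_0 − rank ∂_1 = 5 − 4 = 1, and the invariant factors of ∂_1 are all 1, so H_0 = Z.
  H_1: rank ker ∂_1 − rank ∂_2 = (10 − 4) − 6 = 0, and the invariant factors of ∂_2 are all 1, so H_1 = 0.
  H_2: rank ker ∂_2 − rank ∂_3 = (10 − 6) − 4 = 0, and the invariant factors of ∂_3 are all 1, so H_2 = 0.
  H_3: rank ker ∂_3 − rank ∂_4 = (5 − 4) − 0 = 1, and there is no ∂_4, so H_3 = Z.

Hence the Betti numbers are b_0 = 1, b_1 = 0, b_2 = 0, b_3 = 1.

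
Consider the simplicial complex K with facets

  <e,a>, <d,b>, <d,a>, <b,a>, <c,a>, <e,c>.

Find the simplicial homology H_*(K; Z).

H_0 = Z,  H_1 = Z^2.

Fix the vertex order a < b < c < d < e and write every simplex with vertices in increasing order. Then dim K = 1 and the simplices of K are:

  0-simplices (5): a, b, c, d, e
  1-simplices (6): ab, ac, ad, ae, bd, ce

Hence C_0 ≅ Z^5, C_1 ≅ Z^6.

∂_1: C_1 → C_0 is given by ∂[p,q] = [q] − [p].
The 5×6 boundary matrix has rank 4 and Smith normal form diag(1,1,1,1).

Now H_k = ker ∂_k / im ∂_{k+1}, so:

  H_0: rank C_0 − rank ∂_1 = 5 − 4 = 1, and the invariant factors of ∂_1 are all 1, so H_0 = Z.
  H_1: rank ker ∂_1 − rank ∂_2 = (6 − 4) − 0 = 2, and there is no ∂_2, so H_1 = Z^2.

As a check, the Euler characteristic is 5 − 6 = -1, which agrees with 1 − 2 = -1.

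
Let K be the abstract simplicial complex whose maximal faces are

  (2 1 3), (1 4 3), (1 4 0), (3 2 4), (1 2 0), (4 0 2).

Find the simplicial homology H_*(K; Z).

Fix the vertex order 0 < 1 < 2 < 3 < 4 and write every simplex with vertices in increasing order. Then dim K = 2 and the simplices of K are:

  0-simplices (5): [0], [1], [2], [3], [4]
  1-simplices (9): [0,1], [0,2], [0,4], [1,2], [1,3], [1,4], [2,3], [2,4], [3,4]
  2-simplices (6): [0,1,2], [0,1,4], [0,2,4], [1,2,3], [1,3,4], [2,3,4]

so the chain groups are C_0 ≅ Z^5, C_1 ≅ Z^9, C_2 ≅ Z^6.

∂_1: C_1 → C_0 maps an edge to its endpoints' difference, ∂[p,q] = q − p. For instance
  ∂[0,1] = [1] − [0].
The resulting 5×9 matrix has rank 4, and its Smith normal form has invariant factors (1,1,1,1).

∂_2: C_2 → C_1 maps a triangle to the signed sum of its edges. For instance
  ∂[1,3,4] = [3,4] − [1,4] + [1,3],
  ∂[1,2,3] = [2,3] − [1,3] + [1,2].
The 9×6 boundary matrix has rank 5 and Smith normal form diag(1,1,1,1,1).

Computing H_k = (kernel of ∂_k) / (image of ∂_{k+1}):

  H_0: rank C_0 − rank ∂_1 = 5 − 4 = 1, and the invariant factors of ∂_1 are all 1, so H_0 ≅ Z.
  H_1: rank ker ∂_1 − rank ∂_2 = (9 − 4) − 5 = 0, and the invariant factors of ∂_2 are all 1, so H_1 ≅ 0.
  H_2: rank ker ∂_2 − rank ∂_3 = (6 − 5) − 0 = 1, and there is no ∂_3, so H_2 ≅ Z.

(K is a triangulation of the 2-sphere S^2.)

H_0 = Z,  H_1 = 0,  H_2 = Z.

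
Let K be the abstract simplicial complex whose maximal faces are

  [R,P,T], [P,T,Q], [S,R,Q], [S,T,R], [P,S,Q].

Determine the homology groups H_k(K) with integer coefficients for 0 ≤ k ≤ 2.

Fix the vertex order P < Q < R < S < T and write every simplex with vertices in increasing order. Then dim K = 2 and the simplices of K are:

  0-simplices (5): P, Q, R, S, T
  1-simplices (10): PQ, PR, PS, PT, QR, QS, QT, RS, RT, ST
  2-simplices (5): PQS, PQT, PRT, QRS, RST

so the chain groups are C_0 ≅ Z^5, C_1 ≅ Z^10, C_2 ≅ Z^5.

Boundary ∂_1: C_1 → C_0 maps an edge to its endpoints' difference, ∂[p,q] = q − p. For instance
  ∂RT = T − R.
As a 5×10 matrix over Z this has rank 4, with invariant factors (1,1,1,1).

∂_2: C_2 → C_1 acts by ∂[p,q,r] = [q,r] − [p,r] + [p,q]. For instance
  ∂PQS = QS − PS + PQ,
  ∂RST = ST − RT + RS.
The resulting 10×5 matrix has rank 5, and its Smith normal form has invariant factors (1,1,1,1,1).

From H_k ≅ ker(∂_k) / im(∂_{k+1}) we obtain:

  H_0: rank C_0 − rank ∂_1 = 5 − 4 = 1, and the invariant factors of ∂_1 are all 1, so H_0 = Z.
  H_1: rank ker ∂_1 − rank ∂_2 = (10 − 4) − 5 = 1, and the invariant factors of ∂_2 are all 1, so H_1 = Z.
  H_2: rank ker ∂_2 − rank ∂_3 = (5 − 5) − 0 = 0, and there is no ∂_3, so H_2 = 0.

As a check, the Euler characteristic is 5 − 10 + 5 = 0, which agrees with 1 − 1 + 0 = 0.

H_0 ≅ Z,  H_1 ≅ Z,  H_2 = 0.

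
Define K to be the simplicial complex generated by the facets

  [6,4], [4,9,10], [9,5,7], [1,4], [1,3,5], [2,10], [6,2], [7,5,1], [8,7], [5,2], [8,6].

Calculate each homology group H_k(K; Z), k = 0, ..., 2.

Order the vertices as 1 < 2 < 3 < 4 < 5 < 6 < 7 < 8 < 9 < 10. Listing each simplex with vertices in this order, K has dimension 2 with simplices:

  0-simplices (10): [1], [2], [3], [4], [5], [6], [7], [8], [9], [10]
  1-simplices (17): [1,3], [1,4], [1,5], [1,7], [2,5], [2,6], [2,10], [3,5], [4,6], [4,9], [4,10], [5,7], [5,9], [6,8], [7,8], [7,9], [9,10]
  2-simplices (4): [1,3,5], [1,5,7], [4,9,10], [5,7,9]

giving chain groups C_0 ≅ Z^10, C_1 ≅ Z^17, C_2 ≅ Z^4.

∂_1: C_1 → C_0 maps an edge to its endpoints' difference, ∂[p,q] = q − p.
As a 10×17 matrix over Z this has rank 9, with invariant factors (1,1,1,1,1,1,1,1,1).

Boundary ∂_2: C_2 → C_1 maps a triangle to the signed sum of its edges. For instance
  ∂[1,3,5] = [3,5] − [1,5] + [1,3],
  ∂[1,5,7] = [5,7] − [1,7] + [1,5].
As a 17×4 matrix over Z this has rank 4, with invariant factors (1,1,1,1).

From H_k ≅ ker(∂_k) / im(∂_{k+1}) we obtain:

  H_0: rank C_0 − rank ∂_1 = 10 − 9 = 1, and the invariant factors of ∂_1 are all 1, so H_0 = Z.
  H_1: rank ker ∂_1 − rank ∂_2 = (17 − 9) − 4 = 4, and the invariant factors of ∂_2 are all 1, so H_1 = Z^4.
  H_2: rank ker ∂_2 − rank ∂_3 = (4 − 4) − 0 = 0, and there is no ∂_3, so H_2 = 0.

H_0 ≅ Z,  H_1 ≅ Z^4,  H_2 = 0.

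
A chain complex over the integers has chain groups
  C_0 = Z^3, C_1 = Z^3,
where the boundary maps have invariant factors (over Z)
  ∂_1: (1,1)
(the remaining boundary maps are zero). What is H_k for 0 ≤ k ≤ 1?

H_0 ≅ Z,  H_1 ≅ Z.

H_0: b_0 = 3 − 0 − 2 = 1; torsion from ∂_1 factors > 1: none. So H_0 ≅ Z.
H_1: b_1 = 3 − 2 − 0 = 1; torsion from ∂_2 factors > 1: none. So H_1 ≅ Z.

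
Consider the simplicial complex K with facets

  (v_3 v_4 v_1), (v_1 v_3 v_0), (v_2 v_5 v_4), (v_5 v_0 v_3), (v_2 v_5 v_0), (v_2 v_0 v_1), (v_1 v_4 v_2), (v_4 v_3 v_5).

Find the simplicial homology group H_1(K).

Fix the vertex order v_0 < v_1 < v_2 < v_3 < v_4 < v_5 and write every simplex with vertices in increasing order. Then dim K = 2 and the simplices of K are:

  0-simplices (6): [v_0], [v_1], [v_2], [v_3], [v_4], [v_5]
  1-simplices (12): [v_0,v_1], [v_0,v_2], [v_0,v_3], [v_0,v_5], [v_1,v_2], [v_1,v_3], [v_1,v_4], [v_2,v_4], [v_2,v_5], [v_3,v_4], [v_3,v_5], [v_4,v_5]
  2-simplices (8): [v_0,v_1,v_2], [v_0,v_1,v_3], [v_0,v_2,v_5], [v_0,v_3,v_5], [v_1,v_2,v_4], [v_1,v_3,v_4], [v_2,v_4,v_5], [v_3,v_4,v_5]

giving chain groups C_0 ≅ Z^6, C_1 ≅ Z^12, C_2 ≅ Z^8.

The boundary map ∂_1: C_1 → C_0 sends each edge [p,q] (with p < q) to q − p. For instance
  ∂[v_2,v_5] = [v_5] − [v_2].
The 6×12 boundary matrix has rank 5 and Smith normal form diag(1,1,1,1,1).

Boundary ∂_2: C_2 → C_1 sends each 2-simplex [p,q,r] to [q,r] − [p,r] + [p,q]. For instance
  ∂[v_2,v_4,v_5] = [v_4,v_5] − [v_2,v_5] + [v_2,v_4],
  ∂[v_0,v_3,v_5] = [v_3,v_5] − [v_0,v_5] + [v_0,v_3].
The resulting 12×8 matrix has rank 7, and its Smith normal form has invariant factors (1,1,1,1,1,1,1).

From H_k ≅ ker(∂_k) / im(∂_{k+1}) we obtain:

  H_1: rank ker ∂_1 − rank ∂_2 = (12 − 5) − 7 = 0, and the invariant factors of ∂_2 are all 1, so H_1 ≅ 0.

H_1 ≅ 0.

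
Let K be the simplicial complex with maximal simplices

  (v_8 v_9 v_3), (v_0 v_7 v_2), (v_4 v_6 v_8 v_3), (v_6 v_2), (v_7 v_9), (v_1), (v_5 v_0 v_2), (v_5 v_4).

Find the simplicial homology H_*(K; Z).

H_0 = Z^2,  H_1 = Z^2,  H_2 = 0,  H_3 = 0.

Order the vertices as v_0 < v_1 < v_2 < v_3 < v_4 < v_5 < v_6 < v_7 < v_8 < v_9. Listing each simplex with vertices in this order, K has dimension 3 with simplices:

  0-simplices (10): [v_0], [v_1], [v_2], [v_3], [v_4], [v_5], [v_6], [v_7], [v_8], [v_9]
  1-simplices (16): (16 of them)
  2-simplices (7): [v_0,v_2,v_5], [v_0,v_2,v_7], [v_3,v_4,v_6], [v_3,v_4,v_8], [v_3,v_6,v_8], [v_3,v_8,v_9], [v_4,v_6,v_8]
  3-simplices (1): [v_3,v_4,v_6,v_8]

giving chain groups C_0 ≅ Z^10, C_1 ≅ Z^16, C_2 ≅ Z^7, C_3 ≅ Z^1.

The boundary map ∂_1: C_1 → C_0 sends each edge [p,q] (with p < q) to q − p.
The resulting 10×16 matrix has rank 8, and its Smith normal form has invariant factors (1,1,1,1,1,1,1,1).

∂_2: C_2 → C_1 maps a triangle to the signed sum of its edges. For instance
  ∂[v_3,v_8,v_9] = [v_8,v_9] − [v_3,v_9] + [v_3,v_8],
  ∂[v_3,v_6,v_8] = [v_6,v_8] − [v_3,v_8] + [v_3,v_6].
The resulting 16×7 matrix has rank 6, and its Smith normal form has invariant factors (1,1,1,1,1,1).

∂_3: C_3 → C_2 sends each 3-simplex σ to the alternating sum Σ_i (−1)^i (σ with its i-th vertex removed). For instance
  ∂[v_3,v_4,v_6,v_8] = [v_4,v_6,v_8] − [v_3,v_6,v_8] + [v_3,v_4,v_8] − [v_3,v_4,v_6].
The resulting 7×1 matrix has rank 1, and its Smith normal form has invariant factors (1).

Computing H_k = (kernel of ∂_k) / (image of ∂_{k+1}):

  H_0: rank C_0 − rank ∂_1 = 10 − 8 = 2, and the invariant factors of ∂_1 are all 1, so H_0 = Z^2.
  H_1: rank ker ∂_1 − rank ∂_2 = (16 − 8) − 6 = 2, and the invariant factors of ∂_2 are all 1, so H_1 = Z^2.
  H_2: rank ker ∂_2 − rank ∂_3 = (7 − 6) − 1 = 0, and the invariant factors of ∂_3 are all 1, so H_2 = 0.
  H_3: rank ker ∂_3 − rank ∂_4 = (1 − 1) − 0 = 0, and there is no ∂_4, so H_3 = 0.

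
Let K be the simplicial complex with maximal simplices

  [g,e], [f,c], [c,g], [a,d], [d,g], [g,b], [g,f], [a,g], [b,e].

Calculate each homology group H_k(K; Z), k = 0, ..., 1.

Fix the vertex order a < b < c < d < e < f < g and write every simplex with vertices in increasing order. Then dim K = 1 and the simplices of K are:

  0-simplices (7): a, b, c, d, e, f, g
  1-simplices (9): ad, ag, be, bg, cf, cg, dg, eg, fg

so the chain groups are C_0 ≅ Z^7, C_1 ≅ Z^9.

Boundary ∂_1: C_1 → C_0 maps an edge to its endpoints' difference, ∂[p,q] = q − p.
The resulting 7×9 matrix has rank 6, and its Smith normal form has invariant factors (1,1,1,1,1,1).

From H_k ≅ ker(∂_k) / im(∂_{k+1}) we obtain:

  H_0: rank C_0 − rank ∂_1 = 7 − 6 = 1, and the invariant factors of ∂_1 are all 1, so H_0 = Z.
  H_1: rank ker ∂_1 − rank ∂_2 = (9 − 6) − 0 = 3, and there is no ∂_2, so H_1 = Z^3.

(K is a triangulation of a wedge of 3 circles.)

H_0 ≅ Z,  H_1 ≅ Z^3.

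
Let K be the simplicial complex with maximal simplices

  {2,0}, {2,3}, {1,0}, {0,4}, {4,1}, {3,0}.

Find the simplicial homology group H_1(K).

We work with the vertex ordering 0 < 1 < 2 < 3 < 4. The simplices of K, each written with vertices in increasing order, are:

  0-simplices (5): [0], [1], [2], [3], [4]
  1-simplices (6): [0,1], [0,2], [0,3], [0,4], [1,4], [2,3]

giving chain groups C_0 ≅ Z^5, C_1 ≅ Z^6.

Boundary ∂_1: C_1 → C_0 sends each edge [p,q] (with p < q) to q − p. For instance
  ∂[0,2] = [2] − [0].
The resulting 5×6 matrix has rank 4, and its Smith normal form has invariant factors (1,1,1,1).

Computing H_k = (kernel of ∂_k) / (image of ∂_{k+1}):

  H_1: rank ker ∂_1 − rank ∂_2 = (6 − 4) − 0 = 2, and there is no ∂_2, so H_1 = Z^2.

H_1 = Z^2.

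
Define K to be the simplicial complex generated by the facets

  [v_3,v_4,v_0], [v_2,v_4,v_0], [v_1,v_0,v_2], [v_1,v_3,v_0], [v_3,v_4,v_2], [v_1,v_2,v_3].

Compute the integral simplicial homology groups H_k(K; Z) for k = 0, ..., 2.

H_0 ≅ Z,  H_1 = 0,  H_2 ≅ Z.

Take the total order v_0 < v_1 < v_2 < v_3 < v_4 on the vertex set. Then K (dimension 2) consists of the simplices:

  0-simplices (5): [v_0], [v_1], [v_2], [v_3], [v_4]
  1-simplices (9): [v_0,v_1], [v_0,v_2], [v_0,v_3], [v_0,v_4], [v_1,v_2], [v_1,v_3], [v_2,v_3], [v_2,v_4], [v_3,v_4]
  2-simplices (6): [v_0,v_1,v_2], [v_0,v_1,v_3], [v_0,v_2,v_4], [v_0,v_3,v_4], [v_1,v_2,v_3], [v_2,v_3,v_4]

so the chain groups are C_0 ≅ Z^5, C_1 ≅ Z^9, C_2 ≅ Z^6.

∂_1: C_1 → C_0 sends each edge [p,q] (with p < q) to q − p. For instance
  ∂[v_3,v_4] = [v_4] − [v_3].
The 5×9 boundary matrix has rank 4 and Smith normal form diag(1,1,1,1).

Boundary ∂_2: C_2 → C_1 maps a triangle to the signed sum of its edges. For instance
  ∂[v_1,v_2,v_3] = [v_2,v_3] − [v_1,v_3] + [v_1,v_2],
  ∂[v_2,v_3,v_4] = [v_3,v_4] − [v_2,v_4] + [v_2,v_3].
As a 9×6 matrix over Z this has rank 5, with invariant factors (1,1,1,1,1).

Reading off H_k = ker ∂_k / im ∂_{k+1}:

  H_0: rank C_0 − rank ∂_1 = 5 − 4 = 1, and the invariant factors of ∂_1 are all 1, so H_0 ≅ Z.
  H_1: rank ker ∂_1 − rank ∂_2 = (9 − 4) − 5 = 0, and the invariant factors of ∂_2 are all 1, so H_1 ≅ 0.
  H_2: rank ker ∂_2 − rank ∂_3 = (6 − 5) − 0 = 1, and there is no ∂_3, so H_2 ≅ Z.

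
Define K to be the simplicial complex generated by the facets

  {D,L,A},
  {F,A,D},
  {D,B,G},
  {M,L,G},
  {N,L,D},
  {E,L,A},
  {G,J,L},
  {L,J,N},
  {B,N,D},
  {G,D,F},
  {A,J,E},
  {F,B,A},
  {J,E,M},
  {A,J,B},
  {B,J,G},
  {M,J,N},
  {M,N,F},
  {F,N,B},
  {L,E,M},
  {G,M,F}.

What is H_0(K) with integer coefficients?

Take the total order A < B < D < E < F < G < J < L < M < N on the vertex set. Then K (dimension 2) consists of the simplices:

  0-simplices (10): A, B, D, E, F, G, J, L, M, N
  1-simplices (30): AB, AD, AE, AF, AJ, AL, BD, BF, BG, BJ, BN, DF, DG, DL, DN, EJ, EL, EM, FG, FM, FN, GJ, GL, GM, JL, JM, JN, LM, LN, MN
  2-simplices (20): ABF, ABJ, ADF, ADL, AEJ, AEL, BDG, BDN, BFN, BGJ, DFG, DLN, EJM, ELM, FGM, FMN, GJL, GLM, JLN, JMN

Hence C_0 ≅ Z^10, C_1 ≅ Z^30, C_2 ≅ Z^20.

∂_1: C_1 → C_0 sends each edge [p,q] (with p < q) to q − p. For instance
  ∂DG = G − D.
As a 10×30 matrix over Z this has rank 9, with invariant factors (1,1,1,1,1,1,1,1,1).

Boundary ∂_2: C_2 → C_1 acts by ∂[p,q,r] = [q,r] − [p,r] + [p,q]. For instance
  ∂ADF = DF − AF + AD,
  ∂ADL = DL − AL + AD.
This gives a 30×20 integer matrix of rank 20; reducing to Smith normal form yields diagonal entries (1,1,1,1,1,1,1,1,1,1,1,1,1,1,1,1,1,1,1,2).

From H_k ≅ ker(∂_k) / im(∂_{k+1}) we obtain:

  H_0: rank C_0 − rank ∂_1 = 10 − 9 = 1, and the invariant factors of ∂_1 are all 1, so H_0 = Z.

H_0 = Z.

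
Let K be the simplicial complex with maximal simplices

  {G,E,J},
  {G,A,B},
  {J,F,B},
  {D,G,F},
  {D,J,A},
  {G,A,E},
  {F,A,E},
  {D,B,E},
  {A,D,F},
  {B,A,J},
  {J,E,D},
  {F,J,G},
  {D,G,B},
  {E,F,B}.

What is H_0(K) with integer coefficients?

H_0 ≅ Z.

We work with the vertex ordering A < B < D < E < F < G < J. The simplices of K, each written with vertices in increasing order, are:

  0-simplices (7): A, B, D, E, F, G, J
  1-simplices (21): AB, AD, AE, AF, AG, AJ, BD, BE, BF, BG, BJ, DE, DF, DG, DJ, EF, EG, EJ, FG, FJ, GJ
  2-simplices (14): ABG, ABJ, ADF, ADJ, AEF, AEG, BDE, BDG, BEF, BFJ, DEJ, DFG, EGJ, FGJ

Hence C_0 ≅ Z^7, C_1 ≅ Z^21, C_2 ≅ Z^14.

∂_1: C_1 → C_0 sends each edge [p,q] (with p < q) to q − p. For instance
  ∂BF = F − B.
The 7×21 boundary matrix has rank 6 and Smith normal form diag(1,1,1,1,1,1).

Boundary ∂_2: C_2 → C_1 sends each 2-simplex [p,q,r] to [q,r] − [p,r] + [p,q]. For instance
  ∂DEJ = EJ − DJ + DE,
  ∂FGJ = GJ − FJ + FG.
The resulting 21×14 matrix has rank 13, and its Smith normal form has invariant factors (1,1,1,1,1,1,1,1,1,1,1,1,1).

Computing H_k = (kernel of ∂_k) / (image of ∂_{k+1}):

  H_0: rank C_0 − rank ∂_1 = 7 − 6 = 1, and the invariant factors of ∂_1 are all 1, so H_0 ≅ Z.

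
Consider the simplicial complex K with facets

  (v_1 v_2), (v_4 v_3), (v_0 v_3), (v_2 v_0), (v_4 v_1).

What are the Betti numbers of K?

b_0 = 1, b_1 = 1.

K has 5 vertices, 5 edges.
rank ∂_0 = 0, rank ∂_1 = 4 ⇒ b_0 = 5 − 0 − 4 = 1; all invariant factors of ∂_1 are 1 so no torsion. So H_0 = Z.
rank ∂_1 = 4, rank ∂_2 = 0 ⇒ b_1 = 5 − 4 − 0 = 1. So H_1 = Z.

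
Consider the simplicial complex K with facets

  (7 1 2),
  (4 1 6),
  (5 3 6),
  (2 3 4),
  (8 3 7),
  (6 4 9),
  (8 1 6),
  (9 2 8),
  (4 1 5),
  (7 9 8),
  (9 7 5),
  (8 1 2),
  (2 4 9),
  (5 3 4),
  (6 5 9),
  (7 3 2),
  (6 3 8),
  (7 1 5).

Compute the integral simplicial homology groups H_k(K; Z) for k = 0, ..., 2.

We work with the vertex ordering 1 < 2 < 3 < 4 < 5 < 6 < 7 < 8 < 9. The simplices of K, each written with vertices in increasing order, are:

  0-simplices (9): [1], [2], [3], [4], [5], [6], [7], [8], [9]
  1-simplices (27): (27 of them)
  2-simplices (18): [1,2,7], [1,2,8], [1,4,5], [1,4,6], [1,5,7], [1,6,8], [2,3,4], [2,3,7], [2,4,9], [2,8,9], [3,4,5], [3,5,6], [3,6,8], [3,7,8], [4,6,9], [5,6,9], [5,7,9], [7,8,9]

giving chain groups C_0 ≅ Z^9, C_1 ≅ Z^27, C_2 ≅ Z^18.

Boundary ∂_1: C_1 → C_0 sends each edge [p,q] (with p < q) to q − p. For instance
  ∂[8,9] = [9] − [8].
This gives a 9×27 integer matrix of rank 8; reducing to Smith normal form yields diagonal entries (1,1,1,1,1,1,1,1).

The boundary map ∂_2: C_2 → C_1 acts by ∂[p,q,r] = [q,r] − [p,r] + [p,q]. For instance
  ∂[3,4,5] = [4,5] − [3,5] + [3,4],
  ∂[5,7,9] = [7,9] − [5,9] + [5,7].
The resulting 27×18 matrix has rank 18, and its Smith normal form has invariant factors (1,1,1,1,1,1,1,1,1,1,1,1,1,1,1,1,1,2).

From H_k ≅ ker(∂_k) / im(∂_{k+1}) we obtain:

  H_0: rank C_0 − rank ∂_1 = 9 − 8 = 1, and the invariant factors of ∂_1 are all 1, so H_0 = Z.
  H_1: rank ker ∂_1 − rank ∂_2 = (27 − 8) − 18 = 1, and ∂_2 has invariant factor 2 > 1, so H_1 = Z × Z/2.
  H_2: rank ker ∂_2 − rank ∂_3 = (18 − 18) − 0 = 0, and there is no ∂_3, so H_2 = 0.

H_0 = Z,  H_1 = Z × Z/2,  H_2 = 0.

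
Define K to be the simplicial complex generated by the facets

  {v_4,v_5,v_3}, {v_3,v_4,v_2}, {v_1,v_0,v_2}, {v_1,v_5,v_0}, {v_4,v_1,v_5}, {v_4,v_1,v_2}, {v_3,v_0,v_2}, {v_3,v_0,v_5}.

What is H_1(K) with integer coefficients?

H_1 ≅ 0.

Take the total order v_0 < v_1 < v_2 < v_3 < v_4 < v_5 on the vertex set. Then K (dimension 2) consists of the simplices:

  0-simplices (6): [v_0], [v_1], [v_2], [v_3], [v_4], [v_5]
  1-simplices (12): [v_0,v_1], [v_0,v_2], [v_0,v_3], [v_0,v_5], [v_1,v_2], [v_1,v_4], [v_1,v_5], [v_2,v_3], [v_2,v_4], [v_3,v_4], [v_3,v_5], [v_4,v_5]
  2-simplices (8): [v_0,v_1,v_2], [v_0,v_1,v_5], [v_0,v_2,v_3], [v_0,v_3,v_5], [v_1,v_2,v_4], [v_1,v_4,v_5], [v_2,v_3,v_4], [v_3,v_4,v_5]

giving chain groups C_0 ≅ Z^6, C_1 ≅ Z^12, C_2 ≅ Z^8.

Boundary ∂_1: C_1 → C_0 sends each edge [p,q] (with p < q) to q − p.
This gives a 6×12 integer matrix of rank 5; reducing to Smith normal form yields diagonal entries (1,1,1,1,1).

∂_2: C_2 → C_1 sends each 2-simplex [p,q,r] to [q,r] − [p,r] + [p,q]. For instance
  ∂[v_0,v_1,v_5] = [v_1,v_5] − [v_0,v_5] + [v_0,v_1],
  ∂[v_1,v_2,v_4] = [v_2,v_4] − [v_1,v_4] + [v_1,v_2].
This gives a 12×8 integer matrix of rank 7; reducing to Smith normal form yields diagonal entries (1,1,1,1,1,1,1).

From H_k ≅ ker(∂_k) / im(∂_{k+1}) we obtain:

  H_1: rank ker ∂_1 − rank ∂_2 = (12 − 5) − 7 = 0, and the invariant factors of ∂_2 are all 1, so H_1 ≅ 0.

(K is a triangulation of the 2-sphere S^2.)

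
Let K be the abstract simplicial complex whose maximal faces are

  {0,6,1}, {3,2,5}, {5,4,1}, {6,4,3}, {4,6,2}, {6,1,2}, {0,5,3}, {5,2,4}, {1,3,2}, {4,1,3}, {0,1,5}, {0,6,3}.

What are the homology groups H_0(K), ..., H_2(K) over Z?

H_0 = Z,  H_1 = Z/2,  H_2 = 0.

We work with the vertex ordering 0 < 1 < 2 < 3 < 4 < 5 < 6. The simplices of K, each written with vertices in increasing order, are:

  0-simplices (7): [0], [1], [2], [3], [4], [5], [6]
  1-simplices (18): [0,1], [0,3], [0,5], [0,6], [1,2], [1,3], [1,4], [1,5], [1,6], [2,3], [2,4], [2,5], [2,6], [3,4], [3,5], [3,6], [4,5], [4,6]
  2-simplices (12): [0,1,5], [0,1,6], [0,3,5], [0,3,6], [1,2,3], [1,2,6], [1,3,4], [1,4,5], [2,3,5], [2,4,5], [2,4,6], [3,4,6]

giving chain groups C_0 ≅ Z^7, C_1 ≅ Z^18, C_2 ≅ Z^12.

Boundary ∂_1: C_1 → C_0 maps an edge to its endpoints' difference, ∂[p,q] = q − p. For instance
  ∂[0,3] = [3] − [0].
The resulting 7×18 matrix has rank 6, and its Smith normal form has invariant factors (1,1,1,1,1,1).

∂_2: C_2 → C_1 maps a triangle to the signed sum of its edges. For instance
  ∂[0,3,5] = [3,5] − [0,5] + [0,3],
  ∂[1,2,3] = [2,3] − [1,3] + [1,2].
The 18×12 boundary matrix has rank 12 and Smith normal form diag(1,1,1,1,1,1,1,1,1,1,1,2).

Reading off H_k = ker ∂_k / im ∂_{k+1}:

  H_0: rank C_0 − rank ∂_1 = 7 − 6 = 1, and the invariant factors of ∂_1 are all 1, so H_0 ≅ Z.
  H_1: rank ker ∂_1 − rank ∂_2 = (18 − 6) − 12 = 0, and ∂_2 has invariant factor 2 > 1, so H_1 ≅ Z/2.
  H_2: rank ker ∂_2 − rank ∂_3 = (12 − 12) − 0 = 0, and there is no ∂_3, so H_2 ≅ 0.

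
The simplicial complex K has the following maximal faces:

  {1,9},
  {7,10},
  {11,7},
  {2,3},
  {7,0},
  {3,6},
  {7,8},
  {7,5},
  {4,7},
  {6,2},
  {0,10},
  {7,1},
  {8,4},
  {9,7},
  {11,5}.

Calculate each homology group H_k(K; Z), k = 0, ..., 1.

H_0 ≅ Z^2,  H_1 ≅ Z^5.

We work with the vertex ordering 0 < 1 < 2 < 3 < 4 < 5 < 6 < 7 < 8 < 9 < 10 < 11. The simplices of K, each written with vertices in increasing order, are:

  0-simplices (12): [0], [1], [2], [3], [4], [5], [6], [7], [8], [9], [10], [11]
  1-simplices (15): [0,7], [0,10], [1,7], [1,9], [2,3], [2,6], [3,6], [4,7], [4,8], [5,7], [5,11], [7,8], [7,9], [7,10], [7,11]

Hence C_0 ≅ Z^12, C_1 ≅ Z^15.

∂_1: C_1 → C_0 is given by ∂[p,q] = [q] − [p].
The 12×15 boundary matrix has rank 10 and Smith normal form diag(1,1,1,1,1,1,1,1,1,1).

Now H_k = ker ∂_k / im ∂_{k+1}, so:

  H_0: rank C_0 − rank ∂_1 = 12 − 10 = 2, and the invariant factors of ∂_1 are all 1, so H_0 = Z^2.
  H_1: rank ker ∂_1 − rank ∂_2 = (15 − 10) − 0 = 5, and there is no ∂_2, so H_1 = Z^5.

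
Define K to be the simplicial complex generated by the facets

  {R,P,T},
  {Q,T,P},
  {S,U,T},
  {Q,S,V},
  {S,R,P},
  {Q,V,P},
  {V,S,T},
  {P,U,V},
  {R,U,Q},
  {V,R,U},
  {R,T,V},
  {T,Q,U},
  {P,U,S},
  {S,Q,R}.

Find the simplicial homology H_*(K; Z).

H_0 ≅ Z,  H_1 ≅ Z^2,  H_2 ≅ Z.

K has 7 vertices, 21 edges, 14 triangles.
rank ∂_0 = 0, rank ∂_1 = 6 ⇒ b_0 = 7 − 0 − 6 = 1; all invariant factors of ∂_1 are 1 so no torsion. So H_0 ≅ Z.
rank ∂_1 = 6, rank ∂_2 = 13 ⇒ b_1 = 21 − 6 − 13 = 2; all invariant factors of ∂_2 are 1 so no torsion. So H_1 ≅ Z^2.
rank ∂_2 = 13, rank ∂_3 = 0 ⇒ b_2 = 14 − 13 − 0 = 1. So H_2 ≅ Z.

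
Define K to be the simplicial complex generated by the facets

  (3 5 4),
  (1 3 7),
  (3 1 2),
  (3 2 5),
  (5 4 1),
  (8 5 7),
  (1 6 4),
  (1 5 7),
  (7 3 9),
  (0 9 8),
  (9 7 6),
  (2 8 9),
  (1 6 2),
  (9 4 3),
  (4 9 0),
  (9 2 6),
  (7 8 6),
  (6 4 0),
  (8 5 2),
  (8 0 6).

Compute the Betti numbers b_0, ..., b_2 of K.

b_0 = 1, b_1 = 1, b_2 = 0.

Order the vertices as 0 < 1 < 2 < 3 < 4 < 5 < 6 < 7 < 8 < 9. Listing each simplex with vertices in this order, K has dimension 2 with simplices:

  0-simplices (10): [0], [1], [2], [3], [4], [5], [6], [7], [8], [9]
  1-simplices (30): (30 of them)
  2-simplices (20): (20 of them)

giving chain groups C_0 ≅ Z^10, C_1 ≅ Z^30, C_2 ≅ Z^20.

Boundary ∂_1: C_1 → C_0 is given by ∂[p,q] = [q] − [p]. For instance
  ∂[7,8] = [8] − [7].
The resulting 10×30 matrix has rank 9, and its Smith normal form has invariant factors (1,1,1,1,1,1,1,1,1).

The boundary map ∂_2: C_2 → C_1 acts by ∂[p,q,r] = [q,r] − [p,r] + [p,q]. For instance
  ∂[6,7,9] = [7,9] − [6,9] + [6,7],
  ∂[1,2,3] = [2,3] − [1,3] + [1,2].
The 30×20 boundary matrix has rank 20 and Smith normal form diag(1,1,1,1,1,1,1,1,1,1,1,1,1,1,1,1,1,1,1,2).

Now H_k = ker ∂_k / im ∂_{k+1}, so:

  H_0: rank C_0 − rank ∂_1 = 10 − 9 = 1, and the invariant factors of ∂_1 are all 1, so H_0 ≅ Z.
  H_1: rank ker ∂_1 − rank ∂_2 = (30 − 9) − 20 = 1, and ∂_2 has invariant factor 2 > 1, so H_1 ≅ Z ⊕ Z/2Z.
  H_2: rank ker ∂_2 − rank ∂_3 = (20 − 20) − 0 = 0, and there is no ∂_3, so H_2 ≅ 0.

As a check, the Euler characteristic is 10 − 30 + 20 = 0, which agrees with 1 − 1 + 0 = 0.

Hence the Betti numbers are b_0 = 1, b_1 = 1, b_2 = 0.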